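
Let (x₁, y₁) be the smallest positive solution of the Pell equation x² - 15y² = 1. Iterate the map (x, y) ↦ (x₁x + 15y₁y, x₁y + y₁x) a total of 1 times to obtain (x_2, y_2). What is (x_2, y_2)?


Step 1: Find the fundamental solution (x₁, y₁) of x² - 15y² = 1.
  Expand √15 as a continued fraction. a₀ = ⌊√15⌋ = 3; iterate m_{k+1} = d_k·a_k − m_k, d_{k+1} = (15 − m_{k+1}²)/d_k, a_{k+1} = ⌊(a₀ + m_{k+1})/d_{k+1}⌋ (starting m₀ = 0, d₀ = 1), with convergents p_k = a_k·p_{k-1} + p_{k-2}, q_k = a_k·q_{k-1} + q_{k-2} (p₋₁ = 1, q₋₁ = 0):
  k = 0: a₀ = 3; p₀/q₀ = 3/1; p₀² − 15·q₀² = 9 − 15 = -6.
  k = 1: m = 3, d = 6, a = ⌊(3 + 3)/6⌋ = 1; p/q = (1·3 + 1)/(1·1 + 0) = 4/1; p² − 15·q² = 16 − 15 = 1.
  The first convergent with p² − 15·q² = 1 gives the fundamental solution (x₁, y₁) = (4, 1).
Step 2: Apply the recurrence (x_{n+1}, y_{n+1}) = (x₁x_n + 15y₁y_n, x₁y_n + y₁x_n) repeatedly.
  From (x_1, y_1) = (4, 1): x_2 = 4·4 + 15·1·1 = 31; y_2 = 4·1 + 1·4 = 8.
Step 3: Verify x_2² - 15·y_2² = 961 - 960 = 1 (should be 1). ✓

(x_1, y_1) = (4, 1); (x_2, y_2) = (31, 8).


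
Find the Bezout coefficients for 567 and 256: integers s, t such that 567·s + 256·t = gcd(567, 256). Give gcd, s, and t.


Euclidean algorithm on (567, 256) — divide until remainder is 0:
  567 = 2 · 256 + 55
  256 = 4 · 55 + 36
  55 = 1 · 36 + 19
  36 = 1 · 19 + 17
  19 = 1 · 17 + 2
  17 = 8 · 2 + 1
  2 = 2 · 1 + 0
gcd(567, 256) = 1.
Track Bezout coefficients alongside the remainders: start with r₀ = 567 = a·1 + b·0 (s = 1, t = 0) and r₁ = 256 = a·0 + b·1 (s = 0, t = 1); each new remainder r_{k+1} = r_{k-1} − q_k·r_k inherits s_{k+1} = s_{k-1} − q_k·s_k, t_{k+1} = t_{k-1} − q_k·t_k, so r_k = a·s_k + b·t_k at every step:
  q = 2: r = 55, s = 1 − 2·0 = 1, t = 0 − 2·1 = -2  (check: 567·1 + 256·(-2) = 55)
  q = 4: r = 36, s = 0 − 4·1 = -4, t = 1 − 4·(-2) = 9  (check: 567·(-4) + 256·9 = 36)
  q = 1: r = 19, s = 1 − 1·(-4) = 5, t = -2 − 1·9 = -11  (check: 567·5 + 256·(-11) = 19)
  q = 1: r = 17, s = -4 − 1·5 = -9, t = 9 − 1·(-11) = 20  (check: 567·(-9) + 256·20 = 17)
  q = 1: r = 2, s = 5 − 1·(-9) = 14, t = -11 − 1·20 = -31  (check: 567·14 + 256·(-31) = 2)
  q = 8: r = 1, s = -9 − 8·14 = -121, t = 20 − 8·(-31) = 268  (check: 567·(-121) + 256·268 = 1)
The row with r = 1 (the gcd) gives the Bezout coefficients s = -121, t = 268.
Result: 567 · (-121) + 256 · (268) = 1.

gcd(567, 256) = 1; s = -121, t = 268 (check: 567·(-121) + 256·268 = 1).


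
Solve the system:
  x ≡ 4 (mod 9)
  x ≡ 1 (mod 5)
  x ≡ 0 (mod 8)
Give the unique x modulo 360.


Moduli 9, 5, 8 are pairwise coprime; by CRT there is a unique solution modulo M = 9 · 5 · 8 = 360.
Solve pairwise, accumulating the modulus:
  Start with x ≡ 4 (mod 9).
  Combine with x ≡ 1 (mod 5): since gcd(9, 5) = 1, we get a unique residue mod 45.
    Write x = 4 + 9·t and substitute into x ≡ 1 (mod 5): 9·t ≡ 1 − 4 = -3 (mod 5).
    Reduce coefficients mod 5: 4·t ≡ 2 (mod 5).
    The inverse of 4 mod 5 is 4 (since 4·4 = 16 = 3·5 + 1), so t ≡ 4·2 = 8 ≡ 3 (mod 5).
    Then x = 4 + 9·3 = 31, valid modulo lcm(9, 5) = 45: x ≡ 31 (mod 45).
  Combine with x ≡ 0 (mod 8): since gcd(45, 8) = 1, we get a unique residue mod 360.
    Write x = 31 + 45·t and substitute into x ≡ 0 (mod 8): 45·t ≡ 0 − 31 = -31 (mod 8).
    Reduce coefficients mod 8: 5·t ≡ 1 (mod 8).
    The inverse of 5 mod 8 is 5 (since 5·5 = 25 = 3·8 + 1), so t ≡ 5·1 = 5 ≡ 5 (mod 8).
    Then x = 31 + 45·5 = 256, valid modulo lcm(45, 8) = 360: x ≡ 256 (mod 360).
Verify: 256 mod 9 = 4 ✓, 256 mod 5 = 1 ✓, 256 mod 8 = 0 ✓.

x ≡ 256 (mod 360).


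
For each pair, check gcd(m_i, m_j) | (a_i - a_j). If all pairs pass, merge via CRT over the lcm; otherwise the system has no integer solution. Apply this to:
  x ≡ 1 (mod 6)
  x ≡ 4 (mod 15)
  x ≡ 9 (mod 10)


Moduli 6, 15, 10 are not pairwise coprime, so CRT works modulo lcm(m_i) when all pairwise compatibility conditions hold.
Pairwise compatibility: gcd(m_i, m_j) must divide a_i - a_j for every pair.
Merge one congruence at a time:
  Start: x ≡ 1 (mod 6).
  Combine with x ≡ 4 (mod 15): gcd(6, 15) = 3; 4 - 1 = 3, which IS divisible by 3, so compatible.
    Write x = 1 + 6·t and substitute into x ≡ 4 (mod 15): 6·t ≡ 4 − 1 = 3 (mod 15).
    Divide the congruence (and modulus) by g = 3: 2·t ≡ 1 (mod 5).
    The inverse of 2 mod 5 is 3 (since 2·3 = 6 = 1·5 + 1), so t ≡ 3·1 = 3 ≡ 3 (mod 5).
    Then x = 1 + 6·3 = 19, valid modulo lcm(6, 15) = 30: x ≡ 19 (mod 30).
  Combine with x ≡ 9 (mod 10): gcd(30, 10) = 10; 9 - 19 = -10, which IS divisible by 10, so compatible.
    Write x = 19 + 30·t and substitute into x ≡ 9 (mod 10): 30·t ≡ 9 − 19 = -10 (mod 10).
    Divide the congruence (and modulus) by g = 10: 3·t ≡ -1 (mod 1).
    Modulo 1 every t works; take t = 0.
    Then x = 19 + 30·0 = 19, valid modulo lcm(30, 10) = 30: x ≡ 19 (mod 30).
Verify: 19 mod 6 = 1, 19 mod 15 = 4, 19 mod 10 = 9.

x ≡ 19 (mod 30).


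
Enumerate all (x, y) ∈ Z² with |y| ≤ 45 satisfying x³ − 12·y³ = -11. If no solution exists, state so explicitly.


The equation is x³ - 12y³ = -11. For fixed y, x³ = 12·y³ − 11, so a solution requires the RHS to be a perfect cube.
Strategy: iterate y from -45 to 45, compute RHS = 12·y³ − 11, and check whether it is a (positive or negative) perfect cube.
Check small values of y:
  y = 0: RHS = -11 is not a perfect cube.
  y = 1: RHS = 1 = (1)³ ⇒ x = 1 works.
  y = -1: RHS = -23 is not a perfect cube.
  y = 2: RHS = 85 is not a perfect cube.
  y = -2: RHS = -107 is not a perfect cube.
  y = 3: RHS = 313 is not a perfect cube.
  y = -3: RHS = -335 is not a perfect cube.
Continuing the search up to |y| = 45 finds no further solutions beyond those listed.
Collected solutions: (1, 1).

Solutions (with |y| ≤ 45): (1, 1).


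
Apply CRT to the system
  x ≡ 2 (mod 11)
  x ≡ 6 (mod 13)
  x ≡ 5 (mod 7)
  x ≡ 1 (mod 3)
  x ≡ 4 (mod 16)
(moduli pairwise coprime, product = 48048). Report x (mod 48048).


Product of moduli M = 11 · 13 · 7 · 3 · 16 = 48048.
Merge one congruence at a time:
  Start: x ≡ 2 (mod 11).
  Combine with x ≡ 6 (mod 13); new modulus lcm = 143.
    Write x = 2 + 11·t and substitute into x ≡ 6 (mod 13): 11·t ≡ 6 − 2 = 4 (mod 13).
    The inverse of 11 mod 13 is 6 (since 11·6 = 66 = 5·13 + 1), so t ≡ 6·4 = 24 ≡ 11 (mod 13).
    Then x = 2 + 11·11 = 123, valid modulo lcm(11, 13) = 143: x ≡ 123 (mod 143).
  Combine with x ≡ 5 (mod 7); new modulus lcm = 1001.
    Write x = 123 + 143·t and substitute into x ≡ 5 (mod 7): 143·t ≡ 5 − 123 = -118 (mod 7).
    Reduce coefficients mod 7: 3·t ≡ 1 (mod 7).
    The inverse of 3 mod 7 is 5 (since 3·5 = 15 = 2·7 + 1), so t ≡ 5·1 = 5 ≡ 5 (mod 7).
    Then x = 123 + 143·5 = 838, valid modulo lcm(143, 7) = 1001: x ≡ 838 (mod 1001).
  Combine with x ≡ 1 (mod 3); new modulus lcm = 3003.
    Write x = 838 + 1001·t and substitute into x ≡ 1 (mod 3): 1001·t ≡ 1 − 838 = -837 (mod 3).
    Reduce coefficients mod 3: 2·t ≡ 0 (mod 3).
    The inverse of 2 mod 3 is 2 (since 2·2 = 4 = 1·3 + 1), so t ≡ 2·0 = 0 ≡ 0 (mod 3).
    Then x = 838 + 1001·0 = 838, valid modulo lcm(1001, 3) = 3003: x ≡ 838 (mod 3003).
  Combine with x ≡ 4 (mod 16); new modulus lcm = 48048.
    Write x = 838 + 3003·t and substitute into x ≡ 4 (mod 16): 3003·t ≡ 4 − 838 = -834 (mod 16).
    Reduce coefficients mod 16: 11·t ≡ 14 (mod 16).
    The inverse of 11 mod 16 is 3 (since 11·3 = 33 = 2·16 + 1), so t ≡ 3·14 = 42 ≡ 10 (mod 16).
    Then x = 838 + 3003·10 = 30868, valid modulo lcm(3003, 16) = 48048: x ≡ 30868 (mod 48048).
Verify against each original: 30868 mod 11 = 2, 30868 mod 13 = 6, 30868 mod 7 = 5, 30868 mod 3 = 1, 30868 mod 16 = 4.

x ≡ 30868 (mod 48048).


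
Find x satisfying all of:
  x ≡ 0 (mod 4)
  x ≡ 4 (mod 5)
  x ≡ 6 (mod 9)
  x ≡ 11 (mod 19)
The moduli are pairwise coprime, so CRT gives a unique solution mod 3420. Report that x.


Product of moduli M = 4 · 5 · 9 · 19 = 3420.
Merge one congruence at a time:
  Start: x ≡ 0 (mod 4).
  Combine with x ≡ 4 (mod 5); new modulus lcm = 20.
    Write x = 0 + 4·t and substitute into x ≡ 4 (mod 5): 4·t ≡ 4 − 0 = 4 (mod 5).
    The inverse of 4 mod 5 is 4 (since 4·4 = 16 = 3·5 + 1), so t ≡ 4·4 = 16 ≡ 1 (mod 5).
    Then x = 0 + 4·1 = 4, valid modulo lcm(4, 5) = 20: x ≡ 4 (mod 20).
  Combine with x ≡ 6 (mod 9); new modulus lcm = 180.
    Write x = 4 + 20·t and substitute into x ≡ 6 (mod 9): 20·t ≡ 6 − 4 = 2 (mod 9).
    Reduce coefficients mod 9: 2·t ≡ 2 (mod 9).
    The inverse of 2 mod 9 is 5 (since 2·5 = 10 = 1·9 + 1), so t ≡ 5·2 = 10 ≡ 1 (mod 9).
    Then x = 4 + 20·1 = 24, valid modulo lcm(20, 9) = 180: x ≡ 24 (mod 180).
  Combine with x ≡ 11 (mod 19); new modulus lcm = 3420.
    Write x = 24 + 180·t and substitute into x ≡ 11 (mod 19): 180·t ≡ 11 − 24 = -13 (mod 19).
    Reduce coefficients mod 19: 9·t ≡ 6 (mod 19).
    The inverse of 9 mod 19 is 17 (since 9·17 = 153 = 8·19 + 1), so t ≡ 17·6 = 102 ≡ 7 (mod 19).
    Then x = 24 + 180·7 = 1284, valid modulo lcm(180, 19) = 3420: x ≡ 1284 (mod 3420).
Verify against each original: 1284 mod 4 = 0, 1284 mod 5 = 4, 1284 mod 9 = 6, 1284 mod 19 = 11.

x ≡ 1284 (mod 3420).


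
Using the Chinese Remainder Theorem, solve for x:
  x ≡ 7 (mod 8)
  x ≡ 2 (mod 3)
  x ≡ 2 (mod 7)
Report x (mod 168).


Moduli 8, 3, 7 are pairwise coprime; by CRT there is a unique solution modulo M = 8 · 3 · 7 = 168.
Solve pairwise, accumulating the modulus:
  Start with x ≡ 7 (mod 8).
  Combine with x ≡ 2 (mod 3): since gcd(8, 3) = 1, we get a unique residue mod 24.
    Write x = 7 + 8·t and substitute into x ≡ 2 (mod 3): 8·t ≡ 2 − 7 = -5 (mod 3).
    Reduce coefficients mod 3: 2·t ≡ 1 (mod 3).
    The inverse of 2 mod 3 is 2 (since 2·2 = 4 = 1·3 + 1), so t ≡ 2·1 = 2 ≡ 2 (mod 3).
    Then x = 7 + 8·2 = 23, valid modulo lcm(8, 3) = 24: x ≡ 23 (mod 24).
  Combine with x ≡ 2 (mod 7): since gcd(24, 7) = 1, we get a unique residue mod 168.
    Write x = 23 + 24·t and substitute into x ≡ 2 (mod 7): 24·t ≡ 2 − 23 = -21 (mod 7).
    Reduce coefficients mod 7: 3·t ≡ 0 (mod 7).
    The inverse of 3 mod 7 is 5 (since 3·5 = 15 = 2·7 + 1), so t ≡ 5·0 = 0 ≡ 0 (mod 7).
    Then x = 23 + 24·0 = 23, valid modulo lcm(24, 7) = 168: x ≡ 23 (mod 168).
Verify: 23 mod 8 = 7 ✓, 23 mod 3 = 2 ✓, 23 mod 7 = 2 ✓.

x ≡ 23 (mod 168).


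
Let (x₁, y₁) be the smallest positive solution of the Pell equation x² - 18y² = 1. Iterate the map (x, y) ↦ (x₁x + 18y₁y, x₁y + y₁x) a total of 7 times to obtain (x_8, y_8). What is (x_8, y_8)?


Step 1: Find the fundamental solution (x₁, y₁) of x² - 18y² = 1.
  Expand √18 as a continued fraction. a₀ = ⌊√18⌋ = 4; iterate m_{k+1} = d_k·a_k − m_k, d_{k+1} = (18 − m_{k+1}²)/d_k, a_{k+1} = ⌊(a₀ + m_{k+1})/d_{k+1}⌋ (starting m₀ = 0, d₀ = 1), with convergents p_k = a_k·p_{k-1} + p_{k-2}, q_k = a_k·q_{k-1} + q_{k-2} (p₋₁ = 1, q₋₁ = 0):
  k = 0: a₀ = 4; p₀/q₀ = 4/1; p₀² − 18·q₀² = 16 − 18 = -2.
  k = 1: m = 4, d = 2, a = ⌊(4 + 4)/2⌋ = 4; p/q = (4·4 + 1)/(4·1 + 0) = 17/4; p² − 18·q² = 289 − 288 = 1.
  The first convergent with p² − 18·q² = 1 gives the fundamental solution (x₁, y₁) = (17, 4).
Step 2: Apply the recurrence (x_{n+1}, y_{n+1}) = (x₁x_n + 18y₁y_n, x₁y_n + y₁x_n) repeatedly.
  From (x_1, y_1) = (17, 4): x_2 = 17·17 + 18·4·4 = 577; y_2 = 17·4 + 4·17 = 136.
  From (x_2, y_2) = (577, 136): x_3 = 17·577 + 18·4·136 = 19601; y_3 = 17·136 + 4·577 = 4620.
  From (x_3, y_3) = (19601, 4620): x_4 = 17·19601 + 18·4·4620 = 665857; y_4 = 17·4620 + 4·19601 = 156944.
  From (x_4, y_4) = (665857, 156944): x_5 = 17·665857 + 18·4·156944 = 22619537; y_5 = 17·156944 + 4·665857 = 5331476.
  From (x_5, y_5) = (22619537, 5331476): x_6 = 17·22619537 + 18·4·5331476 = 768398401; y_6 = 17·5331476 + 4·22619537 = 181113240.
  From (x_6, y_6) = (768398401, 181113240): x_7 = 17·768398401 + 18·4·181113240 = 26102926097; y_7 = 17·181113240 + 4·768398401 = 6152518684.
  From (x_7, y_7) = (26102926097, 6152518684): x_8 = 17·26102926097 + 18·4·6152518684 = 886731088897; y_8 = 17·6152518684 + 4·26102926097 = 209004522016.
Step 3: Verify x_8² - 18·y_8² = 786292024016459316676609 - 786292024016459316676608 = 1 (should be 1). ✓

(x_1, y_1) = (17, 4); (x_8, y_8) = (886731088897, 209004522016).


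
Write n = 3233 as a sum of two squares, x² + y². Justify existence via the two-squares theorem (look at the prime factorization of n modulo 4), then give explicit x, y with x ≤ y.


Step 1: Factor n = 3233 = 53 · 61.
Step 2: Check the mod-4 condition on each prime factor: 53 ≡ 1 (mod 4), exponent 1; 61 ≡ 1 (mod 4), exponent 1.
All primes ≡ 3 (mod 4) appear to even exponent (or don't appear), so by the two-squares theorem n IS expressible as a sum of two squares.
Step 3: Build a representation. Here n = 53 · 61 is a product of primes ≡ 1 (mod 4). Each prime p ≡ 1 (mod 4) is itself a sum of two squares; find a² by testing p − a² for a perfect square:
  53: 53 − 1² = 52, 53 − 2² = 49 = 7² ⇒ 53 = 2² + 7².
  61: 61 − 1² = 60, 61 − 2² = 57, 61 − 3² = 52, 61 − 4² = 45, 61 − 5² = 36 = 6² ⇒ 61 = 5² + 6².
  Combine using the Brahmagupta–Fibonacci identity (a² + b²)(c² + d²) = (ac − bd)² + (ad + bc)² = (ac + bd)² + (ad − bc)²:
  53 · 61 = 3233: from (2² + 7²)(5² + 6²), take (2·5 − 7·6, 2·6 + 7·5) = (10 − 42, 12 + 35) = (-32, 47); dropping signs (only squares matter) gives (32, 47); check 32² + 47² = 1024 + 2209 = 3233 ✓.
Step 4: Order so x ≤ y and verify: 32² + 47² = 1024 + 2209 = 3233 = n. ✓

n = 3233 = 32² + 47² (one valid representation with x ≤ y).


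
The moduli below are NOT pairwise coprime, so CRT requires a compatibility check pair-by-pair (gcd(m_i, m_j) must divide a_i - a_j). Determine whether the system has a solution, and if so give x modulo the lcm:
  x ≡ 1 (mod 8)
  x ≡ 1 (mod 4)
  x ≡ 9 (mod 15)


Moduli 8, 4, 15 are not pairwise coprime, so CRT works modulo lcm(m_i) when all pairwise compatibility conditions hold.
Pairwise compatibility: gcd(m_i, m_j) must divide a_i - a_j for every pair.
Merge one congruence at a time:
  Start: x ≡ 1 (mod 8).
  Combine with x ≡ 1 (mod 4): gcd(8, 4) = 4; 1 - 1 = 0, which IS divisible by 4, so compatible.
    Write x = 1 + 8·t and substitute into x ≡ 1 (mod 4): 8·t ≡ 1 − 1 = 0 (mod 4).
    Divide the congruence (and modulus) by g = 4: 2·t ≡ 0 (mod 1).
    Modulo 1 every t works; take t = 0.
    Then x = 1 + 8·0 = 1, valid modulo lcm(8, 4) = 8: x ≡ 1 (mod 8).
  Combine with x ≡ 9 (mod 15): gcd(8, 15) = 1; 9 - 1 = 8, which IS divisible by 1, so compatible.
    Write x = 1 + 8·t and substitute into x ≡ 9 (mod 15): 8·t ≡ 9 − 1 = 8 (mod 15).
    The inverse of 8 mod 15 is 2 (since 8·2 = 16 = 1·15 + 1), so t ≡ 2·8 = 16 ≡ 1 (mod 15).
    Then x = 1 + 8·1 = 9, valid modulo lcm(8, 15) = 120: x ≡ 9 (mod 120).
Verify: 9 mod 8 = 1, 9 mod 4 = 1, 9 mod 15 = 9.

x ≡ 9 (mod 120).


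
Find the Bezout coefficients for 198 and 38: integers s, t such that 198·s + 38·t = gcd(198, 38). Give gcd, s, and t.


Euclidean algorithm on (198, 38) — divide until remainder is 0:
  198 = 5 · 38 + 8
  38 = 4 · 8 + 6
  8 = 1 · 6 + 2
  6 = 3 · 2 + 0
gcd(198, 38) = 2.
Track Bezout coefficients alongside the remainders: start with r₀ = 198 = a·1 + b·0 (s = 1, t = 0) and r₁ = 38 = a·0 + b·1 (s = 0, t = 1); each new remainder r_{k+1} = r_{k-1} − q_k·r_k inherits s_{k+1} = s_{k-1} − q_k·s_k, t_{k+1} = t_{k-1} − q_k·t_k, so r_k = a·s_k + b·t_k at every step:
  q = 5: r = 8, s = 1 − 5·0 = 1, t = 0 − 5·1 = -5  (check: 198·1 + 38·(-5) = 8)
  q = 4: r = 6, s = 0 − 4·1 = -4, t = 1 − 4·(-5) = 21  (check: 198·(-4) + 38·21 = 6)
  q = 1: r = 2, s = 1 − 1·(-4) = 5, t = -5 − 1·21 = -26  (check: 198·5 + 38·(-26) = 2)
The row with r = 2 (the gcd) gives the Bezout coefficients s = 5, t = -26.
Result: 198 · (5) + 38 · (-26) = 2.

gcd(198, 38) = 2; s = 5, t = -26 (check: 198·5 + 38·(-26) = 2).


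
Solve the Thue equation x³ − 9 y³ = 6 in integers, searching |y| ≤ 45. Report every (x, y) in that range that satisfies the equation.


The equation is x³ - 9y³ = 6. For fixed y, x³ = 9·y³ + 6, so a solution requires the RHS to be a perfect cube.
Strategy: iterate y from -45 to 45, compute RHS = 9·y³ + 6, and check whether it is a (positive or negative) perfect cube.
Check small values of y:
  y = 0: RHS = 6 is not a perfect cube.
  y = 1: RHS = 15 is not a perfect cube.
  y = -1: RHS = -3 is not a perfect cube.
  y = 2: RHS = 78 is not a perfect cube.
  y = -2: RHS = -66 is not a perfect cube.
  y = 3: RHS = 249 is not a perfect cube.
  y = -3: RHS = -237 is not a perfect cube.
Continuing the search up to |y| = 45 finds no solutions either.
No (x, y) in the scanned range satisfies the equation.

No integer solutions with |y| ≤ 45.


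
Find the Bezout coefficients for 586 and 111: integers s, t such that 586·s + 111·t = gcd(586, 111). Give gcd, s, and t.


Euclidean algorithm on (586, 111) — divide until remainder is 0:
  586 = 5 · 111 + 31
  111 = 3 · 31 + 18
  31 = 1 · 18 + 13
  18 = 1 · 13 + 5
  13 = 2 · 5 + 3
  5 = 1 · 3 + 2
  3 = 1 · 2 + 1
  2 = 2 · 1 + 0
gcd(586, 111) = 1.
Track Bezout coefficients alongside the remainders: start with r₀ = 586 = a·1 + b·0 (s = 1, t = 0) and r₁ = 111 = a·0 + b·1 (s = 0, t = 1); each new remainder r_{k+1} = r_{k-1} − q_k·r_k inherits s_{k+1} = s_{k-1} − q_k·s_k, t_{k+1} = t_{k-1} − q_k·t_k, so r_k = a·s_k + b·t_k at every step:
  q = 5: r = 31, s = 1 − 5·0 = 1, t = 0 − 5·1 = -5  (check: 586·1 + 111·(-5) = 31)
  q = 3: r = 18, s = 0 − 3·1 = -3, t = 1 − 3·(-5) = 16  (check: 586·(-3) + 111·16 = 18)
  q = 1: r = 13, s = 1 − 1·(-3) = 4, t = -5 − 1·16 = -21  (check: 586·4 + 111·(-21) = 13)
  q = 1: r = 5, s = -3 − 1·4 = -7, t = 16 − 1·(-21) = 37  (check: 586·(-7) + 111·37 = 5)
  q = 2: r = 3, s = 4 − 2·(-7) = 18, t = -21 − 2·37 = -95  (check: 586·18 + 111·(-95) = 3)
  q = 1: r = 2, s = -7 − 1·18 = -25, t = 37 − 1·(-95) = 132  (check: 586·(-25) + 111·132 = 2)
  q = 1: r = 1, s = 18 − 1·(-25) = 43, t = -95 − 1·132 = -227  (check: 586·43 + 111·(-227) = 1)
The row with r = 1 (the gcd) gives the Bezout coefficients s = 43, t = -227.
Result: 586 · (43) + 111 · (-227) = 1.

gcd(586, 111) = 1; s = 43, t = -227 (check: 586·43 + 111·(-227) = 1).


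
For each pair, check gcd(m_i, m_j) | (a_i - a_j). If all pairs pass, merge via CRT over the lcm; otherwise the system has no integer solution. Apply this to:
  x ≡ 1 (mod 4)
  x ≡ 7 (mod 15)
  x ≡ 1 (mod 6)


Moduli 4, 15, 6 are not pairwise coprime, so CRT works modulo lcm(m_i) when all pairwise compatibility conditions hold.
Pairwise compatibility: gcd(m_i, m_j) must divide a_i - a_j for every pair.
Merge one congruence at a time:
  Start: x ≡ 1 (mod 4).
  Combine with x ≡ 7 (mod 15): gcd(4, 15) = 1; 7 - 1 = 6, which IS divisible by 1, so compatible.
    Write x = 1 + 4·t and substitute into x ≡ 7 (mod 15): 4·t ≡ 7 − 1 = 6 (mod 15).
    The inverse of 4 mod 15 is 4 (since 4·4 = 16 = 1·15 + 1), so t ≡ 4·6 = 24 ≡ 9 (mod 15).
    Then x = 1 + 4·9 = 37, valid modulo lcm(4, 15) = 60: x ≡ 37 (mod 60).
  Combine with x ≡ 1 (mod 6): gcd(60, 6) = 6; 1 - 37 = -36, which IS divisible by 6, so compatible.
    Write x = 37 + 60·t and substitute into x ≡ 1 (mod 6): 60·t ≡ 1 − 37 = -36 (mod 6).
    Divide the congruence (and modulus) by g = 6: 10·t ≡ -6 (mod 1).
    Modulo 1 every t works; take t = 0.
    Then x = 37 + 60·0 = 37, valid modulo lcm(60, 6) = 60: x ≡ 37 (mod 60).
Verify: 37 mod 4 = 1, 37 mod 15 = 7, 37 mod 6 = 1.

x ≡ 37 (mod 60).


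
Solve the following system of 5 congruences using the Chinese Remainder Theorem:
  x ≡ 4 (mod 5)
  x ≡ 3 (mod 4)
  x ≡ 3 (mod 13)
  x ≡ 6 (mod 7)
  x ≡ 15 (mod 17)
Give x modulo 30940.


Product of moduli M = 5 · 4 · 13 · 7 · 17 = 30940.
Merge one congruence at a time:
  Start: x ≡ 4 (mod 5).
  Combine with x ≡ 3 (mod 4); new modulus lcm = 20.
    Write x = 4 + 5·t and substitute into x ≡ 3 (mod 4): 5·t ≡ 3 − 4 = -1 (mod 4).
    Reduce coefficients mod 4: 1·t ≡ 3 (mod 4).
    So t ≡ 3 (mod 4).
    Then x = 4 + 5·3 = 19, valid modulo lcm(5, 4) = 20: x ≡ 19 (mod 20).
  Combine with x ≡ 3 (mod 13); new modulus lcm = 260.
    Write x = 19 + 20·t and substitute into x ≡ 3 (mod 13): 20·t ≡ 3 − 19 = -16 (mod 13).
    Reduce coefficients mod 13: 7·t ≡ 10 (mod 13).
    The inverse of 7 mod 13 is 2 (since 7·2 = 14 = 1·13 + 1), so t ≡ 2·10 = 20 ≡ 7 (mod 13).
    Then x = 19 + 20·7 = 159, valid modulo lcm(20, 13) = 260: x ≡ 159 (mod 260).
  Combine with x ≡ 6 (mod 7); new modulus lcm = 1820.
    Write x = 159 + 260·t and substitute into x ≡ 6 (mod 7): 260·t ≡ 6 − 159 = -153 (mod 7).
    Reduce coefficients mod 7: 1·t ≡ 1 (mod 7).
    So t ≡ 1 (mod 7).
    Then x = 159 + 260·1 = 419, valid modulo lcm(260, 7) = 1820: x ≡ 419 (mod 1820).
  Combine with x ≡ 15 (mod 17); new modulus lcm = 30940.
    Write x = 419 + 1820·t and substitute into x ≡ 15 (mod 17): 1820·t ≡ 15 − 419 = -404 (mod 17).
    Reduce coefficients mod 17: 1·t ≡ 4 (mod 17).
    So t ≡ 4 (mod 17).
    Then x = 419 + 1820·4 = 7699, valid modulo lcm(1820, 17) = 30940: x ≡ 7699 (mod 30940).
Verify against each original: 7699 mod 5 = 4, 7699 mod 4 = 3, 7699 mod 13 = 3, 7699 mod 7 = 6, 7699 mod 17 = 15.

x ≡ 7699 (mod 30940).


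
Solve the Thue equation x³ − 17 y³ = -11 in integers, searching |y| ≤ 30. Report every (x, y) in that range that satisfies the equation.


The equation is x³ - 17y³ = -11. For fixed y, x³ = 17·y³ − 11, so a solution requires the RHS to be a perfect cube.
Strategy: iterate y from -30 to 30, compute RHS = 17·y³ − 11, and check whether it is a (positive or negative) perfect cube.
Check small values of y:
  y = 0: RHS = -11 is not a perfect cube.
  y = 1: RHS = 6 is not a perfect cube.
  y = -1: RHS = -28 is not a perfect cube.
  y = 2: RHS = 125 = (5)³ ⇒ x = 5 works.
  y = -2: RHS = -147 is not a perfect cube.
  y = 3: RHS = 448 is not a perfect cube.
  y = -3: RHS = -470 is not a perfect cube.
Continuing the search up to |y| = 30 finds no further solutions beyond those listed.
Collected solutions: (5, 2).

Solutions (with |y| ≤ 30): (5, 2).


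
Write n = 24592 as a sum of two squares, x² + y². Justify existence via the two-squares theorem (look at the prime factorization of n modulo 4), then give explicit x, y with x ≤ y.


Step 1: Factor n = 24592 = 2^4 · 29 · 53.
Step 2: Check the mod-4 condition on each prime factor: 2 = 2 (special); 29 ≡ 1 (mod 4), exponent 1; 53 ≡ 1 (mod 4), exponent 1.
All primes ≡ 3 (mod 4) appear to even exponent (or don't appear), so by the two-squares theorem n IS expressible as a sum of two squares.
Step 3: Build a representation. Group n = k² · m with k = 4 and m = 29 · 53 = 1537 (a product of primes ≡ 1 (mod 4)); a representation of m scales to one of n via (k·x)² + (k·y)² = k²(x² + y²). Each prime p ≡ 1 (mod 4) is itself a sum of two squares; find a² by testing p − a² for a perfect square:
  29: 29 − 1² = 28, 29 − 2² = 25 = 5² ⇒ 29 = 2² + 5².
  53: 53 − 1² = 52, 53 − 2² = 49 = 7² ⇒ 53 = 2² + 7².
  Combine using the Brahmagupta–Fibonacci identity (a² + b²)(c² + d²) = (ac − bd)² + (ad + bc)² = (ac + bd)² + (ad − bc)²:
  29 · 53 = 1537: from (2² + 5²)(2² + 7²), take (2·2 − 5·7, 2·7 + 5·2) = (4 − 35, 14 + 10) = (-31, 24); dropping signs (only squares matter) gives (31, 24); check 31² + 24² = 961 + 576 = 1537 ✓.
  Scale by k = 4: (4·31, 4·24) = (124, 96).
Step 4: Order so x ≤ y and verify: 96² + 124² = 9216 + 15376 = 24592 = n. ✓

n = 24592 = 96² + 124² (one valid representation with x ≤ y).


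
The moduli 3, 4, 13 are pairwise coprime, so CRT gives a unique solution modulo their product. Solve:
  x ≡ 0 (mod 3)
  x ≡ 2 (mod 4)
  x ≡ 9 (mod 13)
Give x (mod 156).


Moduli 3, 4, 13 are pairwise coprime; by CRT there is a unique solution modulo M = 3 · 4 · 13 = 156.
Solve pairwise, accumulating the modulus:
  Start with x ≡ 0 (mod 3).
  Combine with x ≡ 2 (mod 4): since gcd(3, 4) = 1, we get a unique residue mod 12.
    Write x = 0 + 3·t and substitute into x ≡ 2 (mod 4): 3·t ≡ 2 − 0 = 2 (mod 4).
    The inverse of 3 mod 4 is 3 (since 3·3 = 9 = 2·4 + 1), so t ≡ 3·2 = 6 ≡ 2 (mod 4).
    Then x = 0 + 3·2 = 6, valid modulo lcm(3, 4) = 12: x ≡ 6 (mod 12).
  Combine with x ≡ 9 (mod 13): since gcd(12, 13) = 1, we get a unique residue mod 156.
    Write x = 6 + 12·t and substitute into x ≡ 9 (mod 13): 12·t ≡ 9 − 6 = 3 (mod 13).
    The inverse of 12 mod 13 is 12 (since 12·12 = 144 = 11·13 + 1), so t ≡ 12·3 = 36 ≡ 10 (mod 13).
    Then x = 6 + 12·10 = 126, valid modulo lcm(12, 13) = 156: x ≡ 126 (mod 156).
Verify: 126 mod 3 = 0 ✓, 126 mod 4 = 2 ✓, 126 mod 13 = 9 ✓.

x ≡ 126 (mod 156).


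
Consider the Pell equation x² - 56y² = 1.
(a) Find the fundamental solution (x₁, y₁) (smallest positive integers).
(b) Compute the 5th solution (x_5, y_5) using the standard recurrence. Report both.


Step 1: Find the fundamental solution (x₁, y₁) of x² - 56y² = 1.
  Expand √56 as a continued fraction. a₀ = ⌊√56⌋ = 7; iterate m_{k+1} = d_k·a_k − m_k, d_{k+1} = (56 − m_{k+1}²)/d_k, a_{k+1} = ⌊(a₀ + m_{k+1})/d_{k+1}⌋ (starting m₀ = 0, d₀ = 1), with convergents p_k = a_k·p_{k-1} + p_{k-2}, q_k = a_k·q_{k-1} + q_{k-2} (p₋₁ = 1, q₋₁ = 0):
  k = 0: a₀ = 7; p₀/q₀ = 7/1; p₀² − 56·q₀² = 49 − 56 = -7.
  k = 1: m = 7, d = 7, a = ⌊(7 + 7)/7⌋ = 2; p/q = (2·7 + 1)/(2·1 + 0) = 15/2; p² − 56·q² = 225 − 224 = 1.
  The first convergent with p² − 56·q² = 1 gives the fundamental solution (x₁, y₁) = (15, 2).
Step 2: Apply the recurrence (x_{n+1}, y_{n+1}) = (x₁x_n + 56y₁y_n, x₁y_n + y₁x_n) repeatedly.
  From (x_1, y_1) = (15, 2): x_2 = 15·15 + 56·2·2 = 449; y_2 = 15·2 + 2·15 = 60.
  From (x_2, y_2) = (449, 60): x_3 = 15·449 + 56·2·60 = 13455; y_3 = 15·60 + 2·449 = 1798.
  From (x_3, y_3) = (13455, 1798): x_4 = 15·13455 + 56·2·1798 = 403201; y_4 = 15·1798 + 2·13455 = 53880.
  From (x_4, y_4) = (403201, 53880): x_5 = 15·403201 + 56·2·53880 = 12082575; y_5 = 15·53880 + 2·403201 = 1614602.
Step 3: Verify x_5² - 56·y_5² = 145988618630625 - 145988618630624 = 1 (should be 1). ✓

(x_1, y_1) = (15, 2); (x_5, y_5) = (12082575, 1614602).


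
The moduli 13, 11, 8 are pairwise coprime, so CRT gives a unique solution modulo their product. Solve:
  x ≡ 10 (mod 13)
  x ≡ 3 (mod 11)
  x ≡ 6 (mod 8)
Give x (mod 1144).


Moduli 13, 11, 8 are pairwise coprime; by CRT there is a unique solution modulo M = 13 · 11 · 8 = 1144.
Solve pairwise, accumulating the modulus:
  Start with x ≡ 10 (mod 13).
  Combine with x ≡ 3 (mod 11): since gcd(13, 11) = 1, we get a unique residue mod 143.
    Write x = 10 + 13·t and substitute into x ≡ 3 (mod 11): 13·t ≡ 3 − 10 = -7 (mod 11).
    Reduce coefficients mod 11: 2·t ≡ 4 (mod 11).
    The inverse of 2 mod 11 is 6 (since 2·6 = 12 = 1·11 + 1), so t ≡ 6·4 = 24 ≡ 2 (mod 11).
    Then x = 10 + 13·2 = 36, valid modulo lcm(13, 11) = 143: x ≡ 36 (mod 143).
  Combine with x ≡ 6 (mod 8): since gcd(143, 8) = 1, we get a unique residue mod 1144.
    Write x = 36 + 143·t and substitute into x ≡ 6 (mod 8): 143·t ≡ 6 − 36 = -30 (mod 8).
    Reduce coefficients mod 8: 7·t ≡ 2 (mod 8).
    The inverse of 7 mod 8 is 7 (since 7·7 = 49 = 6·8 + 1), so t ≡ 7·2 = 14 ≡ 6 (mod 8).
    Then x = 36 + 143·6 = 894, valid modulo lcm(143, 8) = 1144: x ≡ 894 (mod 1144).
Verify: 894 mod 13 = 10 ✓, 894 mod 11 = 3 ✓, 894 mod 8 = 6 ✓.

x ≡ 894 (mod 1144).


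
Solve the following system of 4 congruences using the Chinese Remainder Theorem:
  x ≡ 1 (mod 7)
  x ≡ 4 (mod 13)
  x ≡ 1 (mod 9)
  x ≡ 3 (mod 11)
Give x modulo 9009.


Product of moduli M = 7 · 13 · 9 · 11 = 9009.
Merge one congruence at a time:
  Start: x ≡ 1 (mod 7).
  Combine with x ≡ 4 (mod 13); new modulus lcm = 91.
    Write x = 1 + 7·t and substitute into x ≡ 4 (mod 13): 7·t ≡ 4 − 1 = 3 (mod 13).
    The inverse of 7 mod 13 is 2 (since 7·2 = 14 = 1·13 + 1), so t ≡ 2·3 = 6 ≡ 6 (mod 13).
    Then x = 1 + 7·6 = 43, valid modulo lcm(7, 13) = 91: x ≡ 43 (mod 91).
  Combine with x ≡ 1 (mod 9); new modulus lcm = 819.
    Write x = 43 + 91·t and substitute into x ≡ 1 (mod 9): 91·t ≡ 1 − 43 = -42 (mod 9).
    Reduce coefficients mod 9: 1·t ≡ 3 (mod 9).
    So t ≡ 3 (mod 9).
    Then x = 43 + 91·3 = 316, valid modulo lcm(91, 9) = 819: x ≡ 316 (mod 819).
  Combine with x ≡ 3 (mod 11); new modulus lcm = 9009.
    Write x = 316 + 819·t and substitute into x ≡ 3 (mod 11): 819·t ≡ 3 − 316 = -313 (mod 11).
    Reduce coefficients mod 11: 5·t ≡ 6 (mod 11).
    The inverse of 5 mod 11 is 9 (since 5·9 = 45 = 4·11 + 1), so t ≡ 9·6 = 54 ≡ 10 (mod 11).
    Then x = 316 + 819·10 = 8506, valid modulo lcm(819, 11) = 9009: x ≡ 8506 (mod 9009).
Verify against each original: 8506 mod 7 = 1, 8506 mod 13 = 4, 8506 mod 9 = 1, 8506 mod 11 = 3.

x ≡ 8506 (mod 9009).


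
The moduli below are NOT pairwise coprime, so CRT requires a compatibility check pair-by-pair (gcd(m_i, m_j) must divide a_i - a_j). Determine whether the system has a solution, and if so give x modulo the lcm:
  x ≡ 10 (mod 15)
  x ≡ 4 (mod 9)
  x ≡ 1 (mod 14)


Moduli 15, 9, 14 are not pairwise coprime, so CRT works modulo lcm(m_i) when all pairwise compatibility conditions hold.
Pairwise compatibility: gcd(m_i, m_j) must divide a_i - a_j for every pair.
Merge one congruence at a time:
  Start: x ≡ 10 (mod 15).
  Combine with x ≡ 4 (mod 9): gcd(15, 9) = 3; 4 - 10 = -6, which IS divisible by 3, so compatible.
    Write x = 10 + 15·t and substitute into x ≡ 4 (mod 9): 15·t ≡ 4 − 10 = -6 (mod 9).
    Divide the congruence (and modulus) by g = 3: 5·t ≡ -2 (mod 3).
    Reduce coefficients mod 3: 2·t ≡ 1 (mod 3).
    The inverse of 2 mod 3 is 2 (since 2·2 = 4 = 1·3 + 1), so t ≡ 2·1 = 2 ≡ 2 (mod 3).
    Then x = 10 + 15·2 = 40, valid modulo lcm(15, 9) = 45: x ≡ 40 (mod 45).
  Combine with x ≡ 1 (mod 14): gcd(45, 14) = 1; 1 - 40 = -39, which IS divisible by 1, so compatible.
    Write x = 40 + 45·t and substitute into x ≡ 1 (mod 14): 45·t ≡ 1 − 40 = -39 (mod 14).
    Reduce coefficients mod 14: 3·t ≡ 3 (mod 14).
    The inverse of 3 mod 14 is 5 (since 3·5 = 15 = 1·14 + 1), so t ≡ 5·3 = 15 ≡ 1 (mod 14).
    Then x = 40 + 45·1 = 85, valid modulo lcm(45, 14) = 630: x ≡ 85 (mod 630).
Verify: 85 mod 15 = 10, 85 mod 9 = 4, 85 mod 14 = 1.

x ≡ 85 (mod 630).


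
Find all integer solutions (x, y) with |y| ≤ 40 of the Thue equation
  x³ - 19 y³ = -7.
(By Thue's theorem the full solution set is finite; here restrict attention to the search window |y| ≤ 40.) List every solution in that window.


The equation is x³ - 19y³ = -7. For fixed y, x³ = 19·y³ − 7, so a solution requires the RHS to be a perfect cube.
Strategy: iterate y from -40 to 40, compute RHS = 19·y³ − 7, and check whether it is a (positive or negative) perfect cube.
Check small values of y:
  y = 0: RHS = -7 is not a perfect cube.
  y = 1: RHS = 12 is not a perfect cube.
  y = -1: RHS = -26 is not a perfect cube.
  y = 2: RHS = 145 is not a perfect cube.
  y = -2: RHS = -159 is not a perfect cube.
  y = 3: RHS = 506 is not a perfect cube.
  y = -3: RHS = -520 is not a perfect cube.
Continuing the search up to |y| = 40 finds no solutions either.
No (x, y) in the scanned range satisfies the equation.

No integer solutions with |y| ≤ 40.


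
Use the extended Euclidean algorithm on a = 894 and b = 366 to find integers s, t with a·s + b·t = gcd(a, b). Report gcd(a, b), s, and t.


Euclidean algorithm on (894, 366) — divide until remainder is 0:
  894 = 2 · 366 + 162
  366 = 2 · 162 + 42
  162 = 3 · 42 + 36
  42 = 1 · 36 + 6
  36 = 6 · 6 + 0
gcd(894, 366) = 6.
Track Bezout coefficients alongside the remainders: start with r₀ = 894 = a·1 + b·0 (s = 1, t = 0) and r₁ = 366 = a·0 + b·1 (s = 0, t = 1); each new remainder r_{k+1} = r_{k-1} − q_k·r_k inherits s_{k+1} = s_{k-1} − q_k·s_k, t_{k+1} = t_{k-1} − q_k·t_k, so r_k = a·s_k + b·t_k at every step:
  q = 2: r = 162, s = 1 − 2·0 = 1, t = 0 − 2·1 = -2  (check: 894·1 + 366·(-2) = 162)
  q = 2: r = 42, s = 0 − 2·1 = -2, t = 1 − 2·(-2) = 5  (check: 894·(-2) + 366·5 = 42)
  q = 3: r = 36, s = 1 − 3·(-2) = 7, t = -2 − 3·5 = -17  (check: 894·7 + 366·(-17) = 36)
  q = 1: r = 6, s = -2 − 1·7 = -9, t = 5 − 1·(-17) = 22  (check: 894·(-9) + 366·22 = 6)
The row with r = 6 (the gcd) gives the Bezout coefficients s = -9, t = 22.
Result: 894 · (-9) + 366 · (22) = 6.

gcd(894, 366) = 6; s = -9, t = 22 (check: 894·(-9) + 366·22 = 6).


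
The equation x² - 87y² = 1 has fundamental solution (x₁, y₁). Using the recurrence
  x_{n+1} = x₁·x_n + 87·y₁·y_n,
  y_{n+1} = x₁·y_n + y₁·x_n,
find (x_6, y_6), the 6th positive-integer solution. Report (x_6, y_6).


Step 1: Find the fundamental solution (x₁, y₁) of x² - 87y² = 1.
  Expand √87 as a continued fraction. a₀ = ⌊√87⌋ = 9; iterate m_{k+1} = d_k·a_k − m_k, d_{k+1} = (87 − m_{k+1}²)/d_k, a_{k+1} = ⌊(a₀ + m_{k+1})/d_{k+1}⌋ (starting m₀ = 0, d₀ = 1), with convergents p_k = a_k·p_{k-1} + p_{k-2}, q_k = a_k·q_{k-1} + q_{k-2} (p₋₁ = 1, q₋₁ = 0):
  k = 0: a₀ = 9; p₀/q₀ = 9/1; p₀² − 87·q₀² = 81 − 87 = -6.
  k = 1: m = 9, d = 6, a = ⌊(9 + 9)/6⌋ = 3; p/q = (3·9 + 1)/(3·1 + 0) = 28/3; p² − 87·q² = 784 − 783 = 1.
  The first convergent with p² − 87·q² = 1 gives the fundamental solution (x₁, y₁) = (28, 3).
Step 2: Apply the recurrence (x_{n+1}, y_{n+1}) = (x₁x_n + 87y₁y_n, x₁y_n + y₁x_n) repeatedly.
  From (x_1, y_1) = (28, 3): x_2 = 28·28 + 87·3·3 = 1567; y_2 = 28·3 + 3·28 = 168.
  From (x_2, y_2) = (1567, 168): x_3 = 28·1567 + 87·3·168 = 87724; y_3 = 28·168 + 3·1567 = 9405.
  From (x_3, y_3) = (87724, 9405): x_4 = 28·87724 + 87·3·9405 = 4910977; y_4 = 28·9405 + 3·87724 = 526512.
  From (x_4, y_4) = (4910977, 526512): x_5 = 28·4910977 + 87·3·526512 = 274926988; y_5 = 28·526512 + 3·4910977 = 29475267.
  From (x_5, y_5) = (274926988, 29475267): x_6 = 28·274926988 + 87·3·29475267 = 15391000351; y_6 = 28·29475267 + 3·274926988 = 1650088440.
Step 3: Verify x_6² - 87·y_6² = 236882891804482123201 - 236882891804482123200 = 1 (should be 1). ✓

(x_1, y_1) = (28, 3); (x_6, y_6) = (15391000351, 1650088440).


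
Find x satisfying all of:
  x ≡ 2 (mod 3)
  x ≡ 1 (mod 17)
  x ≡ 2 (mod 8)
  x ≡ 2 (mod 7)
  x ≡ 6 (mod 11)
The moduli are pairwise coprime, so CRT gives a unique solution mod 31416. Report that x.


Product of moduli M = 3 · 17 · 8 · 7 · 11 = 31416.
Merge one congruence at a time:
  Start: x ≡ 2 (mod 3).
  Combine with x ≡ 1 (mod 17); new modulus lcm = 51.
    Write x = 2 + 3·t and substitute into x ≡ 1 (mod 17): 3·t ≡ 1 − 2 = -1 (mod 17).
    Reduce coefficients mod 17: 3·t ≡ 16 (mod 17).
    The inverse of 3 mod 17 is 6 (since 3·6 = 18 = 1·17 + 1), so t ≡ 6·16 = 96 ≡ 11 (mod 17).
    Then x = 2 + 3·11 = 35, valid modulo lcm(3, 17) = 51: x ≡ 35 (mod 51).
  Combine with x ≡ 2 (mod 8); new modulus lcm = 408.
    Write x = 35 + 51·t and substitute into x ≡ 2 (mod 8): 51·t ≡ 2 − 35 = -33 (mod 8).
    Reduce coefficients mod 8: 3·t ≡ 7 (mod 8).
    The inverse of 3 mod 8 is 3 (since 3·3 = 9 = 1·8 + 1), so t ≡ 3·7 = 21 ≡ 5 (mod 8).
    Then x = 35 + 51·5 = 290, valid modulo lcm(51, 8) = 408: x ≡ 290 (mod 408).
  Combine with x ≡ 2 (mod 7); new modulus lcm = 2856.
    Write x = 290 + 408·t and substitute into x ≡ 2 (mod 7): 408·t ≡ 2 − 290 = -288 (mod 7).
    Reduce coefficients mod 7: 2·t ≡ 6 (mod 7).
    The inverse of 2 mod 7 is 4 (since 2·4 = 8 = 1·7 + 1), so t ≡ 4·6 = 24 ≡ 3 (mod 7).
    Then x = 290 + 408·3 = 1514, valid modulo lcm(408, 7) = 2856: x ≡ 1514 (mod 2856).
  Combine with x ≡ 6 (mod 11); new modulus lcm = 31416.
    Write x = 1514 + 2856·t and substitute into x ≡ 6 (mod 11): 2856·t ≡ 6 − 1514 = -1508 (mod 11).
    Reduce coefficients mod 11: 7·t ≡ 10 (mod 11).
    The inverse of 7 mod 11 is 8 (since 7·8 = 56 = 5·11 + 1), so t ≡ 8·10 = 80 ≡ 3 (mod 11).
    Then x = 1514 + 2856·3 = 10082, valid modulo lcm(2856, 11) = 31416: x ≡ 10082 (mod 31416).
Verify against each original: 10082 mod 3 = 2, 10082 mod 17 = 1, 10082 mod 8 = 2, 10082 mod 7 = 2, 10082 mod 11 = 6.

x ≡ 10082 (mod 31416).


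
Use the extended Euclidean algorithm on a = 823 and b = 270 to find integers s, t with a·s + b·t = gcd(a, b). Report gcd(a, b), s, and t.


Euclidean algorithm on (823, 270) — divide until remainder is 0:
  823 = 3 · 270 + 13
  270 = 20 · 13 + 10
  13 = 1 · 10 + 3
  10 = 3 · 3 + 1
  3 = 3 · 1 + 0
gcd(823, 270) = 1.
Track Bezout coefficients alongside the remainders: start with r₀ = 823 = a·1 + b·0 (s = 1, t = 0) and r₁ = 270 = a·0 + b·1 (s = 0, t = 1); each new remainder r_{k+1} = r_{k-1} − q_k·r_k inherits s_{k+1} = s_{k-1} − q_k·s_k, t_{k+1} = t_{k-1} − q_k·t_k, so r_k = a·s_k + b·t_k at every step:
  q = 3: r = 13, s = 1 − 3·0 = 1, t = 0 − 3·1 = -3  (check: 823·1 + 270·(-3) = 13)
  q = 20: r = 10, s = 0 − 20·1 = -20, t = 1 − 20·(-3) = 61  (check: 823·(-20) + 270·61 = 10)
  q = 1: r = 3, s = 1 − 1·(-20) = 21, t = -3 − 1·61 = -64  (check: 823·21 + 270·(-64) = 3)
  q = 3: r = 1, s = -20 − 3·21 = -83, t = 61 − 3·(-64) = 253  (check: 823·(-83) + 270·253 = 1)
The row with r = 1 (the gcd) gives the Bezout coefficients s = -83, t = 253.
Result: 823 · (-83) + 270 · (253) = 1.

gcd(823, 270) = 1; s = -83, t = 253 (check: 823·(-83) + 270·253 = 1).


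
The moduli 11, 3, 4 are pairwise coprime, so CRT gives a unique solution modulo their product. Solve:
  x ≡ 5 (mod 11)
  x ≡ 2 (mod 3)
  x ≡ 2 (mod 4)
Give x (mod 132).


Moduli 11, 3, 4 are pairwise coprime; by CRT there is a unique solution modulo M = 11 · 3 · 4 = 132.
Solve pairwise, accumulating the modulus:
  Start with x ≡ 5 (mod 11).
  Combine with x ≡ 2 (mod 3): since gcd(11, 3) = 1, we get a unique residue mod 33.
    Write x = 5 + 11·t and substitute into x ≡ 2 (mod 3): 11·t ≡ 2 − 5 = -3 (mod 3).
    Reduce coefficients mod 3: 2·t ≡ 0 (mod 3).
    The inverse of 2 mod 3 is 2 (since 2·2 = 4 = 1·3 + 1), so t ≡ 2·0 = 0 ≡ 0 (mod 3).
    Then x = 5 + 11·0 = 5, valid modulo lcm(11, 3) = 33: x ≡ 5 (mod 33).
  Combine with x ≡ 2 (mod 4): since gcd(33, 4) = 1, we get a unique residue mod 132.
    Write x = 5 + 33·t and substitute into x ≡ 2 (mod 4): 33·t ≡ 2 − 5 = -3 (mod 4).
    Reduce coefficients mod 4: 1·t ≡ 1 (mod 4).
    So t ≡ 1 (mod 4).
    Then x = 5 + 33·1 = 38, valid modulo lcm(33, 4) = 132: x ≡ 38 (mod 132).
Verify: 38 mod 11 = 5 ✓, 38 mod 3 = 2 ✓, 38 mod 4 = 2 ✓.

x ≡ 38 (mod 132).


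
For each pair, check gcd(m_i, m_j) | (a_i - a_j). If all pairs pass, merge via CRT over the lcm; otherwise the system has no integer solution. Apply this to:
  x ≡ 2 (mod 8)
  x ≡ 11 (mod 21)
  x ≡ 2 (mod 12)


Moduli 8, 21, 12 are not pairwise coprime, so CRT works modulo lcm(m_i) when all pairwise compatibility conditions hold.
Pairwise compatibility: gcd(m_i, m_j) must divide a_i - a_j for every pair.
Merge one congruence at a time:
  Start: x ≡ 2 (mod 8).
  Combine with x ≡ 11 (mod 21): gcd(8, 21) = 1; 11 - 2 = 9, which IS divisible by 1, so compatible.
    Write x = 2 + 8·t and substitute into x ≡ 11 (mod 21): 8·t ≡ 11 − 2 = 9 (mod 21).
    The inverse of 8 mod 21 is 8 (since 8·8 = 64 = 3·21 + 1), so t ≡ 8·9 = 72 ≡ 9 (mod 21).
    Then x = 2 + 8·9 = 74, valid modulo lcm(8, 21) = 168: x ≡ 74 (mod 168).
  Combine with x ≡ 2 (mod 12): gcd(168, 12) = 12; 2 - 74 = -72, which IS divisible by 12, so compatible.
    Write x = 74 + 168·t and substitute into x ≡ 2 (mod 12): 168·t ≡ 2 − 74 = -72 (mod 12).
    Divide the congruence (and modulus) by g = 12: 14·t ≡ -6 (mod 1).
    Modulo 1 every t works; take t = 0.
    Then x = 74 + 168·0 = 74, valid modulo lcm(168, 12) = 168: x ≡ 74 (mod 168).
Verify: 74 mod 8 = 2, 74 mod 21 = 11, 74 mod 12 = 2.

x ≡ 74 (mod 168).
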